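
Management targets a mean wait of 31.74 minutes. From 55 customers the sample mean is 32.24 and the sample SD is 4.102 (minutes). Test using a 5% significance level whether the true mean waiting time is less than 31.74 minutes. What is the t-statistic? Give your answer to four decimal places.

0.9040

H0: μ = 31.74; H1: μ < 31.74 (one-sample t-test, left-tailed).
t = (x̄ − μ₀)/(s/√n) = (32.24 − 31.74)/(4.102/√55) = 0.9040
df = n − 1 = 54
p-value = P(T ≤ 0.9040) ≈ 0.815
Since p ≈ 0.815 > α = 0.05, fail to reject H0; the evidence is not statistically significant.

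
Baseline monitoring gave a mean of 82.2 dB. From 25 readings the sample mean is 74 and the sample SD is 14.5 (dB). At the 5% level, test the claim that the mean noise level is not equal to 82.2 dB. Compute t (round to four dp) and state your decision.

t = -2.8276; reject H0

H0: μ = 82.2; H1: μ ≠ 82.2 (one-sample t-test, two-sided).
t = (x̄ − μ₀)/(s/√n) = (74 − 82.2)/(14.5/√25) = -2.8276
df = n − 1 = 24
Two-sided p-value ≈ 0.0093
Since p ≈ 0.0093 < α = 0.05, reject H0; the evidence is statistically significant.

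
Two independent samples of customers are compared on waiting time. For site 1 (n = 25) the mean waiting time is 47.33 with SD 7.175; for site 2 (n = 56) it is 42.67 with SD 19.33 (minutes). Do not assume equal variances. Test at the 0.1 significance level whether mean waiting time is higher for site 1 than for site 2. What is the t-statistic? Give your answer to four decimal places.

Let group 1 = site 1, group 2 = site 2. H0: μ_1 = μ_2; H1: μ_1 > μ_2 (Welch's two-sample t-test, right-tailed).
t = (x̄_1 − x̄_2)/√(s_1²/n_1 + s_2²/n_2) = (47.33 − 42.67)/√(7.175²/25 + 19.33²/56) = 1.5770
Welch–Satterthwaite df ≈ 77.31
p-value = P(T ≥ 1.5770) ≈ 0.059
Since p ≈ 0.059 < α = 0.1, reject H0; the evidence is statistically significant.

1.5770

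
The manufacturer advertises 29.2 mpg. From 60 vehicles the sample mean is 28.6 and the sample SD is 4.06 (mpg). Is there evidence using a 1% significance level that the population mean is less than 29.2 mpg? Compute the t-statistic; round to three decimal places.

H0: μ = 29.2; H1: μ < 29.2 (one-sample t-test, left-tailed).
t = (x̄ − μ₀)/(s/√n) = (28.6 − 29.2)/(4.06/√60) = -1.145
df = n − 1 = 59
p-value = P(T ≤ -1.145) ≈ 0.1285
Since p ≈ 0.1285 > α = 0.01, fail to reject H0; the data do not provide sufficient evidence against H0.

-1.145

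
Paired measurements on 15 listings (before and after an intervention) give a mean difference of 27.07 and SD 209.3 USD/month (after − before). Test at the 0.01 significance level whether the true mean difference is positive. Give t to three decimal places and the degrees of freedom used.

H0: μ_d = 0; H1: μ_d > 0 (paired t-test on the differences, right-tailed).
t = d̄/(s_d/√n) = 27.07/(209.3/√15) = 0.501
df = n − 1 = 14
p-value = P(T ≥ 0.501) ≈ 0.3121
Since p ≈ 0.3121 > α = 0.01, fail to reject H0; the data do not provide sufficient evidence against H0.

t = 0.501, df = 14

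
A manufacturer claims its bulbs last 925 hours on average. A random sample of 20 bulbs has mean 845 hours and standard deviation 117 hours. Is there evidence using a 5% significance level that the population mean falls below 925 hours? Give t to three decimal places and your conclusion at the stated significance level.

H0: μ = 925; H1: μ < 925 (one-sample t-test, left-tailed).
t = (x̄ − μ₀)/(s/√n) = (845 − 925)/(117/√20) = -3.058
df = n − 1 = 19
p-value = P(T ≤ -3.058) ≈ 0.0032
Since p ≈ 0.0032 < α = 0.05, reject H0; the data support H1.

t = -3.058; reject H0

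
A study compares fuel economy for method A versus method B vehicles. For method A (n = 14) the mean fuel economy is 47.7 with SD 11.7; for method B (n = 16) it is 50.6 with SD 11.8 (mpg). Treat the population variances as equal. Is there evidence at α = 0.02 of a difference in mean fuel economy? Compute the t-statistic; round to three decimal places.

-0.674

Let group 1 = method A, group 2 = method B. H0: μ_1 = μ_2; H1: μ_1 ≠ μ_2 (two-sample pooled-variance t-test, two-sided).
s_p² = [(14−1)·11.7² + (16−1)·11.8²]/(14+16−2) = 138.149
t = (47.7 − 50.6)/√[138.149·(1/14 + 1/16)] = -0.674
df = n₁ + n₂ − 2 = 28
Two-sided p-value ≈ 0.506
Since p ≈ 0.506 > α = 0.02, fail to reject H0; the data do not provide sufficient evidence against H0.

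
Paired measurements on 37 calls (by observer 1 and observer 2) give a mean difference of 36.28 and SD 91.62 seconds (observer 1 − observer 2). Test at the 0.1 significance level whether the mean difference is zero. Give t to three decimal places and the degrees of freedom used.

t = 2.409, df = 36

H0: μ_d = 0; H1: μ_d ≠ 0 (paired t-test on the differences, two-sided).
t = d̄/(s_d/√n) = 36.28/(91.62/√37) = 2.409
df = n − 1 = 36
Two-sided p-value ≈ 0.021
Since p ≈ 0.021 < α = 0.1, reject H0; the evidence is statistically significant.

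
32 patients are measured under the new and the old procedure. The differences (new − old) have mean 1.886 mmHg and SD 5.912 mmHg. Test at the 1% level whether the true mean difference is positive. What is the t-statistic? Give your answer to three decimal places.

1.805

H0: μ_d = 0; H1: μ_d > 0 (paired t-test on the differences, right-tailed).
t = d̄/(s_d/√n) = 1.886/(5.912/√32) = 1.805
df = n − 1 = 31
p-value = P(T ≥ 1.805) ≈ 0.040
Since p ≈ 0.040 > α = 0.01, fail to reject H0; the evidence is not statistically significant.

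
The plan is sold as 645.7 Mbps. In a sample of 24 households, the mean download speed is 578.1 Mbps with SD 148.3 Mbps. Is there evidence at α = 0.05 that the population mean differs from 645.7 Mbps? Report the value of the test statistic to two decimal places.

H0: μ = 645.7; H1: μ ≠ 645.7 (one-sample t-test, two-sided).
t = (x̄ − μ₀)/(s/√n) = (578.1 − 645.7)/(148.3/√24) = -2.23
df = n − 1 = 23
Two-sided p-value ≈ 0.036
Since p ≈ 0.036 < α = 0.05, reject H0; the evidence is statistically significant.

-2.23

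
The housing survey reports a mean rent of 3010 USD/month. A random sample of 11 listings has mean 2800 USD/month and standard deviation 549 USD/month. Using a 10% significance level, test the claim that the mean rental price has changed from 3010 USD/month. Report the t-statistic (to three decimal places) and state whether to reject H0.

t = -1.269; fail to reject H0

H0: μ = 3010; H1: μ ≠ 3010 (one-sample t-test, two-sided).
t = (x̄ − μ₀)/(s/√n) = (2800 − 3010)/(549/√11) = -1.269
df = n − 1 = 10
Two-sided p-value ≈ 0.233
Since p ≈ 0.233 > α = 0.1, fail to reject H0; the data do not provide sufficient evidence against H0.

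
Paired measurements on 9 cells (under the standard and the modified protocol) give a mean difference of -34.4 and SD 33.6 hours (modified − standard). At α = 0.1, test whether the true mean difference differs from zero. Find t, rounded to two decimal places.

H0: μ_d = 0; H1: μ_d ≠ 0 (paired t-test on the differences, two-sided).
t = d̄/(s_d/√n) = -34.4/(33.6/√9) = -3.07
df = n − 1 = 8
Two-sided p-value ≈ 0.015
Since p ≈ 0.015 < α = 0.1, reject H0; the evidence is statistically significant.

-3.07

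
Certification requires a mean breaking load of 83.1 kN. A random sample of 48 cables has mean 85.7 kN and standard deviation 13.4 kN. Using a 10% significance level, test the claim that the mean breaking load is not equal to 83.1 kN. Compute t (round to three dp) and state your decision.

t = 1.344; fail to reject H0

H0: μ = 83.1; H1: μ ≠ 83.1 (one-sample t-test, two-sided).
t = (x̄ − μ₀)/(s/√n) = (85.7 − 83.1)/(13.4/√48) = 1.344
df = n − 1 = 47
Two-sided p-value ≈ 0.185
Since p ≈ 0.185 > α = 0.1, fail to reject H0; the evidence is not statistically significant.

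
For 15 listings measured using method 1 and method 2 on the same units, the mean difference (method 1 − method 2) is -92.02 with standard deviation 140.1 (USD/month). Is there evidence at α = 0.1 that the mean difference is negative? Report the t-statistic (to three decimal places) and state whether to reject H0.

t = -2.544; reject H0

H0: μ_d = 0; H1: μ_d < 0 (paired t-test on the differences, left-tailed).
t = d̄/(s_d/√n) = -92.02/(140.1/√15) = -2.544
df = n − 1 = 14
p-value = P(T ≤ -2.544) ≈ 0.012
Since p ≈ 0.012 < α = 0.1, reject H0; the data support H1.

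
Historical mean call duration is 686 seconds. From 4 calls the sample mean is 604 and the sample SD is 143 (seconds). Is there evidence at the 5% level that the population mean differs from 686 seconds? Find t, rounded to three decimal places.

H0: μ = 686; H1: μ ≠ 686 (one-sample t-test, two-sided).
t = (x̄ − μ₀)/(s/√n) = (604 − 686)/(143/√4) = -1.147
df = n − 1 = 3
Two-sided p-value ≈ 0.335
Since p ≈ 0.335 > α = 0.05, fail to reject H0; the data do not provide sufficient evidence against H0.

-1.147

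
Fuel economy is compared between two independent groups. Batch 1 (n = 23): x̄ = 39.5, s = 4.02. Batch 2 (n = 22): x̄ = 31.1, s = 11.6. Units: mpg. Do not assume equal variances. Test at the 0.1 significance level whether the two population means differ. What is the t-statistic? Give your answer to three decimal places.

Let group 1 = batch 1, group 2 = batch 2. H0: μ_1 = μ_2; H1: μ_1 ≠ μ_2 (Welch's two-sample t-test, two-sided).
t = (x̄_1 − x̄_2)/√(s_1²/n_1 + s_2²/n_2) = (39.5 − 31.1)/√(4.02²/23 + 11.6²/22) = 3.217
Welch–Satterthwaite df ≈ 25.78
Two-sided p-value ≈ 0.0035
Since p ≈ 0.0035 < α = 0.1, reject H0; the evidence is statistically significant.

3.217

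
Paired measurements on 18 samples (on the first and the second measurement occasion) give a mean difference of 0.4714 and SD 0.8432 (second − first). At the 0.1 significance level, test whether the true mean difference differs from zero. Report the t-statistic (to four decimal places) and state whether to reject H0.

H0: μ_d = 0; H1: μ_d ≠ 0 (paired t-test on the differences, two-sided).
t = d̄/(s_d/√n) = 0.4714/(0.8432/√18) = 2.3719
df = n − 1 = 17
Two-sided p-value ≈ 0.030
Since p ≈ 0.030 < α = 0.1, reject H0; the data support H1.

t = 2.3719; reject H0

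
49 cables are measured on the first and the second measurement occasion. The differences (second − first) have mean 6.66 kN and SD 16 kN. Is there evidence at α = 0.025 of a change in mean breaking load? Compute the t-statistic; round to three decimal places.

H0: μ_d = 0; H1: μ_d ≠ 0 (paired t-test on the differences, two-sided).
t = d̄/(s_d/√n) = 6.66/(16/√49) = 2.914
df = n − 1 = 48
Two-sided p-value ≈ 0.005
Since p ≈ 0.005 < α = 0.025, reject H0; the data support H1.

2.914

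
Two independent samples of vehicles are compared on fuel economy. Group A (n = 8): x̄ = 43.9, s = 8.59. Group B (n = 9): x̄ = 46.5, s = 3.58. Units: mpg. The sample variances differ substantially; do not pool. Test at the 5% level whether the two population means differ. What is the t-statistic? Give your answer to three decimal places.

-0.797

Let group 1 = group A, group 2 = group B. H0: μ_1 = μ_2; H1: μ_1 ≠ μ_2 (Welch's two-sample t-test, two-sided).
t = (x̄_1 − x̄_2)/√(s_1²/n_1 + s_2²/n_2) = (43.9 − 46.5)/√(8.59²/8 + 3.58²/9) = -0.797
Welch–Satterthwaite df ≈ 9.14
Two-sided p-value ≈ 0.446
Since p ≈ 0.446 > α = 0.05, fail to reject H0; the evidence is not statistically significant.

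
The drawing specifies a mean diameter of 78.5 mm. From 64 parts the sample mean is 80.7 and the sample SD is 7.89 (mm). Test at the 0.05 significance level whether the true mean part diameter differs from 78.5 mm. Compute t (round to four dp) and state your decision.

t = 2.2307; reject H0

H0: μ = 78.5; H1: μ ≠ 78.5 (one-sample t-test, two-sided).
t = (x̄ − μ₀)/(s/√n) = (80.7 − 78.5)/(7.89/√64) = 2.2307
df = n − 1 = 63
Two-sided p-value ≈ 0.029
Since p ≈ 0.029 < α = 0.05, reject H0; the data support H1.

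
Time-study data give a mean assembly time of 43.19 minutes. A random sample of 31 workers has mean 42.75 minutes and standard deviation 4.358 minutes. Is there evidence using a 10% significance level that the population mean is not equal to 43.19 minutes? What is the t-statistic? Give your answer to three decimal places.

H0: μ = 43.19; H1: μ ≠ 43.19 (one-sample t-test, two-sided).
t = (x̄ − μ₀)/(s/√n) = (42.75 − 43.19)/(4.358/√31) = -0.562
df = n − 1 = 30
Two-sided p-value ≈ 0.5782
Since p ≈ 0.5782 > α = 0.1, fail to reject H0; the data do not provide sufficient evidence against H0.

-0.562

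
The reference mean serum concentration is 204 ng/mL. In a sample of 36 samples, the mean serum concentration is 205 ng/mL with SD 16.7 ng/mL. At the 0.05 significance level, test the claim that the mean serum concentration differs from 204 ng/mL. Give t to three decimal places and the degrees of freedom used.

t = 0.359, df = 35

H0: μ = 204; H1: μ ≠ 204 (one-sample t-test, two-sided).
t = (x̄ − μ₀)/(s/√n) = (205 − 204)/(16.7/√36) = 0.359
df = n − 1 = 35
Two-sided p-value ≈ 0.7215
Since p ≈ 0.7215 > α = 0.05, fail to reject H0; the data do not provide sufficient evidence against H0.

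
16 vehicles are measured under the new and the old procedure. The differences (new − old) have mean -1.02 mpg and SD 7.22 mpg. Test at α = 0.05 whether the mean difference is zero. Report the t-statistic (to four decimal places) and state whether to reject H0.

t = -0.5651; fail to reject H0

H0: μ_d = 0; H1: μ_d ≠ 0 (paired t-test on the differences, two-sided).
t = d̄/(s_d/√n) = -1.02/(7.22/√16) = -0.5651
df = n − 1 = 15
Two-sided p-value ≈ 0.580
Since p ≈ 0.580 > α = 0.05, fail to reject H0; the data do not provide sufficient evidence against H0.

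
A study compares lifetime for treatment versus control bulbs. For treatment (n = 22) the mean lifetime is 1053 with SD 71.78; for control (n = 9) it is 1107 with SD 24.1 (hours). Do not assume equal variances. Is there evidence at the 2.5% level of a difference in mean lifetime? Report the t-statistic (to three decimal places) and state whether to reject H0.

Let group 1 = treatment, group 2 = control. H0: μ_1 = μ_2; H1: μ_1 ≠ μ_2 (Welch's two-sample t-test, two-sided).
t = (x̄_1 − x̄_2)/√(s_1²/n_1 + s_2²/n_2) = (1053 − 1107)/√(71.78²/22 + 24.1²/9) = -3.124
Welch–Satterthwaite df ≈ 28.49
Two-sided p-value ≈ 0.0041
Since p ≈ 0.0041 < α = 0.025, reject H0; the data support H1.

t = -3.124; reject H0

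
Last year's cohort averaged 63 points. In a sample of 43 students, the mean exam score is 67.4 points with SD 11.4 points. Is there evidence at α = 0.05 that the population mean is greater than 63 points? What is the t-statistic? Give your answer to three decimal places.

2.531

H0: μ = 63; H1: μ > 63 (one-sample t-test, right-tailed).
t = (x̄ − μ₀)/(s/√n) = (67.4 − 63)/(11.4/√43) = 2.531
df = n − 1 = 42
p-value = P(T ≥ 2.531) ≈ 0.008
Since p ≈ 0.008 < α = 0.05, reject H0; the data support H1.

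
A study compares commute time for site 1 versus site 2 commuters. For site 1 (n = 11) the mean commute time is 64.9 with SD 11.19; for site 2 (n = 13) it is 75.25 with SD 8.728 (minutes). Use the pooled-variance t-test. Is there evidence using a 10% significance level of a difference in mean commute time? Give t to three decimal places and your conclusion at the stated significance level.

Let group 1 = site 1, group 2 = site 2. H0: μ_1 = μ_2; H1: μ_1 ≠ μ_2 (two-sample pooled-variance t-test, two-sided).
s_p² = [(11−1)·11.19² + (13−1)·8.728²]/(11+13−2) = 98.468
t = (64.9 − 75.25)/√[98.468·(1/11 + 1/13)] = -2.546
df = n₁ + n₂ − 2 = 22
Two-sided p-value ≈ 0.0184
Since p ≈ 0.0184 < α = 0.1, reject H0; the data support H1.

t = -2.546; reject H0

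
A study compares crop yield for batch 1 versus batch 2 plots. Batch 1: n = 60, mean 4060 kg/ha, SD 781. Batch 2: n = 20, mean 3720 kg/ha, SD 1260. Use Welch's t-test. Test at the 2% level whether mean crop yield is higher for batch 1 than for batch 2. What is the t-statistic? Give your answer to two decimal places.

1.14

Let group 1 = batch 1, group 2 = batch 2. H0: μ_1 = μ_2; H1: μ_1 > μ_2 (Welch's two-sample t-test, right-tailed).
t = (x̄_1 − x̄_2)/√(s_1²/n_1 + s_2²/n_2) = (4060 − 3720)/√(781²/60 + 1260²/20) = 1.14
Welch–Satterthwaite df ≈ 24.05
p-value = P(T ≥ 1.14) ≈ 0.134
Since p ≈ 0.134 > α = 0.02, fail to reject H0; the evidence is not statistically significant.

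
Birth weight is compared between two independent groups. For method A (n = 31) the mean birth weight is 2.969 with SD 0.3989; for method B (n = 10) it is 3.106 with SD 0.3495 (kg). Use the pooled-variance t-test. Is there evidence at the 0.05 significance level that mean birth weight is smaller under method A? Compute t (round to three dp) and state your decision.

Let group 1 = method A, group 2 = method B. H0: μ_1 = μ_2; H1: μ_1 < μ_2 (two-sample pooled-variance t-test, left-tailed).
s_p² = [(31−1)·0.3989² + (10−1)·0.3495²]/(31+10−2) = 0.150589
t = (2.969 − 3.106)/√[0.150589·(1/31 + 1/10)] = -0.971
df = n₁ + n₂ − 2 = 39
p-value = P(T ≤ -0.971) ≈ 0.169
Since p ≈ 0.169 > α = 0.05, fail to reject H0; the data do not provide sufficient evidence against H0.

t = -0.971; fail to reject H0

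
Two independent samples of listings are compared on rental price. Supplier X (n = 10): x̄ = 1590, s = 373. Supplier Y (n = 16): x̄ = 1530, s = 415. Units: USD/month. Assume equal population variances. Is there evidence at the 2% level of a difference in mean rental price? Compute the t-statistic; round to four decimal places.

Let group 1 = supplier X, group 2 = supplier Y. H0: μ_1 = μ_2; H1: μ_1 ≠ μ_2 (two-sample pooled-variance t-test, two-sided).
s_p² = [(10−1)·373² + (16−1)·415²]/(10+16−2) = 159814
t = (1590 − 1530)/√[159814·(1/10 + 1/16)] = 0.3723
df = n₁ + n₂ − 2 = 24
Two-sided p-value ≈ 0.713
Since p ≈ 0.713 > α = 0.02, fail to reject H0; the data do not provide sufficient evidence against H0.

0.3723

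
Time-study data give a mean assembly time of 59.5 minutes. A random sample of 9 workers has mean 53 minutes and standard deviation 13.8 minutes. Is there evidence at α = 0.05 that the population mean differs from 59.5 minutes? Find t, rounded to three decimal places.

-1.413

H0: μ = 59.5; H1: μ ≠ 59.5 (one-sample t-test, two-sided).
t = (x̄ − μ₀)/(s/√n) = (53 − 59.5)/(13.8/√9) = -1.413
df = n − 1 = 8
Two-sided p-value ≈ 0.195
Since p ≈ 0.195 > α = 0.05, fail to reject H0; the data do not provide sufficient evidence against H0.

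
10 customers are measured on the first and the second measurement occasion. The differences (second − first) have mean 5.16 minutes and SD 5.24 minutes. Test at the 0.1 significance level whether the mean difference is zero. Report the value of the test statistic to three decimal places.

3.114

H0: μ_d = 0; H1: μ_d ≠ 0 (paired t-test on the differences, two-sided).
t = d̄/(s_d/√n) = 5.16/(5.24/√10) = 3.114
df = n − 1 = 9
Two-sided p-value ≈ 0.012
Since p ≈ 0.012 < α = 0.1, reject H0; the data support H1.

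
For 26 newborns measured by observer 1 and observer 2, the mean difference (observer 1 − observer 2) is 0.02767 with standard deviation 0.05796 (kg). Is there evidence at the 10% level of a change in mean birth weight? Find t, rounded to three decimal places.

2.434

H0: μ_d = 0; H1: μ_d ≠ 0 (paired t-test on the differences, two-sided).
t = d̄/(s_d/√n) = 0.02767/(0.05796/√26) = 2.434
df = n − 1 = 25
Two-sided p-value ≈ 0.022
Since p ≈ 0.022 < α = 0.1, reject H0; the evidence is statistically significant.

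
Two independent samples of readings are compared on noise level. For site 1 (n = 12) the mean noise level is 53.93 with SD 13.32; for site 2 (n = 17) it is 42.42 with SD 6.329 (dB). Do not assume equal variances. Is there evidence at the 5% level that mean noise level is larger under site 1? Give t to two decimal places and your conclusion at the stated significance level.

Let group 1 = site 1, group 2 = site 2. H0: μ_1 = μ_2; H1: μ_1 > μ_2 (Welch's two-sample t-test, right-tailed).
t = (x̄_1 − x̄_2)/√(s_1²/n_1 + s_2²/n_2) = (53.93 − 42.42)/√(13.32²/12 + 6.329²/17) = 2.78
Welch–Satterthwaite df ≈ 14.53
p-value = P(T ≥ 2.78) ≈ 0.0072
Since p ≈ 0.0072 < α = 0.05, reject H0; the data support H1.

t = 2.78; reject H0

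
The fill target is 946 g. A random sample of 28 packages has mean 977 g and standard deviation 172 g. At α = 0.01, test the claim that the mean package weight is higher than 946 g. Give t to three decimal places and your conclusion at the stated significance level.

t = 0.954; fail to reject H0

H0: μ = 946; H1: μ > 946 (one-sample t-test, right-tailed).
t = (x̄ − μ₀)/(s/√n) = (977 − 946)/(172/√28) = 0.954
df = n − 1 = 27
p-value = P(T ≥ 0.954) ≈ 0.1743
Since p ≈ 0.1743 > α = 0.01, fail to reject H0; the evidence is not statistically significant.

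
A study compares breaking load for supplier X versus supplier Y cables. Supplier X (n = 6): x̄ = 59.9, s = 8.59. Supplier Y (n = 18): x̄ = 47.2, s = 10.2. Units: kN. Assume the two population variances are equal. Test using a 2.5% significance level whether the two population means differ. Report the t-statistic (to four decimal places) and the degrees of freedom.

t = 2.7331, df = 22

Let group 1 = supplier X, group 2 = supplier Y. H0: μ_1 = μ_2; H1: μ_1 ≠ μ_2 (two-sample pooled-variance t-test, two-sided).
s_p² = [(6−1)·8.59² + (18−1)·10.2²]/(6+18−2) = 97.1646
t = (59.9 − 47.2)/√[97.1646·(1/6 + 1/18)] = 2.7331
df = n₁ + n₂ − 2 = 22
Two-sided p-value ≈ 0.012
Since p ≈ 0.012 < α = 0.025, reject H0; the data support H1.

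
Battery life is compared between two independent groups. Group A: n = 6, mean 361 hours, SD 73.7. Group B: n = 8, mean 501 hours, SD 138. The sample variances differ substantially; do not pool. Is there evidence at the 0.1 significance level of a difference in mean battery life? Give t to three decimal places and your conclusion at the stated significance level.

t = -2.442; reject H0

Let group 1 = group A, group 2 = group B. H0: μ_1 = μ_2; H1: μ_1 ≠ μ_2 (Welch's two-sample t-test, two-sided).
t = (x̄_1 − x̄_2)/√(s_1²/n_1 + s_2²/n_2) = (361 − 501)/√(73.7²/6 + 138²/8) = -2.442
Welch–Satterthwaite df ≈ 11.09
Two-sided p-value ≈ 0.0325
Since p ≈ 0.0325 < α = 0.1, reject H0; the data support H1.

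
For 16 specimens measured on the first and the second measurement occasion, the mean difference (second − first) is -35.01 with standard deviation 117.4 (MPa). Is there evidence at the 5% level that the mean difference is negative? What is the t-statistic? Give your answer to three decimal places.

-1.193

H0: μ_d = 0; H1: μ_d < 0 (paired t-test on the differences, left-tailed).
t = d̄/(s_d/√n) = -35.01/(117.4/√16) = -1.193
df = n − 1 = 15
p-value = P(T ≤ -1.193) ≈ 0.1257
Since p ≈ 0.1257 > α = 0.05, fail to reject H0; the data do not provide sufficient evidence against H0.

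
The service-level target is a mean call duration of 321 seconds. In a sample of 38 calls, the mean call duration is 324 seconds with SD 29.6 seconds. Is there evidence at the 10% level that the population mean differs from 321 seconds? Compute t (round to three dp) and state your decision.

H0: μ = 321; H1: μ ≠ 321 (one-sample t-test, two-sided).
t = (x̄ − μ₀)/(s/√n) = (324 − 321)/(29.6/√38) = 0.625
df = n − 1 = 37
Two-sided p-value ≈ 0.536
Since p ≈ 0.536 > α = 0.1, fail to reject H0; the data do not provide sufficient evidence against H0.

t = 0.625; fail to reject H0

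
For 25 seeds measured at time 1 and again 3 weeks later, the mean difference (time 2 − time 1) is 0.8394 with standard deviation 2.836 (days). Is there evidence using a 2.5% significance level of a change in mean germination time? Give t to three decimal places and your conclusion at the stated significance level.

H0: μ_d = 0; H1: μ_d ≠ 0 (paired t-test on the differences, two-sided).
t = d̄/(s_d/√n) = 0.8394/(2.836/√25) = 1.480
df = n − 1 = 24
Two-sided p-value ≈ 0.1519
Since p ≈ 0.1519 > α = 0.025, fail to reject H0; the data do not provide sufficient evidence against H0.

t = 1.480; fail to reject H0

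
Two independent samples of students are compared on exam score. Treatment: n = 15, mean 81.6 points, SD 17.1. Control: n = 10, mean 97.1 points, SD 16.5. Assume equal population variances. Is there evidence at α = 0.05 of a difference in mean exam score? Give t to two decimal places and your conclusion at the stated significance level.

Let group 1 = treatment, group 2 = control. H0: μ_1 = μ_2; H1: μ_1 ≠ μ_2 (two-sample pooled-variance t-test, two-sided).
s_p² = [(15−1)·17.1² + (10−1)·16.5²]/(15+10−2) = 284.521
t = (81.6 − 97.1)/√[284.521·(1/15 + 1/10)] = -2.25
df = n₁ + n₂ − 2 = 23
Two-sided p-value ≈ 0.034
Since p ≈ 0.034 < α = 0.05, reject H0; the evidence is statistically significant.

t = -2.25; reject H0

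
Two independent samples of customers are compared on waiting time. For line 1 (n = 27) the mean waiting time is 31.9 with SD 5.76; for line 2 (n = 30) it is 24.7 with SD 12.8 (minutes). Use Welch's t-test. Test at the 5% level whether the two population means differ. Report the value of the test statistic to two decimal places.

Let group 1 = line 1, group 2 = line 2. H0: μ_1 = μ_2; H1: μ_1 ≠ μ_2 (Welch's two-sample t-test, two-sided).
t = (x̄_1 − x̄_2)/√(s_1²/n_1 + s_2²/n_2) = (31.9 − 24.7)/√(5.76²/27 + 12.8²/30) = 2.78
Welch–Satterthwaite df ≈ 41.19
Two-sided p-value ≈ 0.008
Since p ≈ 0.008 < α = 0.05, reject H0; the data support H1.

2.78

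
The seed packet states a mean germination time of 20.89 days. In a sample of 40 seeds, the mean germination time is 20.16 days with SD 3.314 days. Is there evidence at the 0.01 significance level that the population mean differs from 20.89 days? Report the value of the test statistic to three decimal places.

H0: μ = 20.89; H1: μ ≠ 20.89 (one-sample t-test, two-sided).
t = (x̄ − μ₀)/(s/√n) = (20.16 − 20.89)/(3.314/√40) = -1.393
df = n − 1 = 39
Two-sided p-value ≈ 0.1715
Since p ≈ 0.1715 > α = 0.01, fail to reject H0; the evidence is not statistically significant.

-1.393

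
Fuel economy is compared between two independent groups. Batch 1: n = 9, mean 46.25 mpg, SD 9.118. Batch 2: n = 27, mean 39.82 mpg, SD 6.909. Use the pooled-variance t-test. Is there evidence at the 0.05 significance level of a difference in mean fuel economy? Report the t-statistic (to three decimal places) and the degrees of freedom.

Let group 1 = batch 1, group 2 = batch 2. H0: μ_1 = μ_2; H1: μ_1 ≠ μ_2 (two-sample pooled-variance t-test, two-sided).
s_p² = [(9−1)·9.118² + (27−1)·6.909²]/(9+27−2) = 56.0645
t = (46.25 − 39.82)/√[56.0645·(1/9 + 1/27)] = 2.231
df = n₁ + n₂ − 2 = 34
Two-sided p-value ≈ 0.032
Since p ≈ 0.032 < α = 0.05, reject H0; the data support H1.

t = 2.231, df = 34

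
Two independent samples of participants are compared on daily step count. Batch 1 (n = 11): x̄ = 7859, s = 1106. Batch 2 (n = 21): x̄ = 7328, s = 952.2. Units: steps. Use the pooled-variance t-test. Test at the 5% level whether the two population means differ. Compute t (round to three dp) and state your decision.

t = 1.418; fail to reject H0

Let group 1 = batch 1, group 2 = batch 2. H0: μ_1 = μ_2; H1: μ_1 ≠ μ_2 (two-sample pooled-variance t-test, two-sided).
s_p² = [(11−1)·1106² + (21−1)·952.2²]/(11+21−2) = 1012200
t = (7859 − 7328)/√[1012200·(1/11 + 1/21)] = 1.418
df = n₁ + n₂ − 2 = 30
Two-sided p-value ≈ 0.1665
Since p ≈ 0.1665 > α = 0.05, fail to reject H0; the data do not provide sufficient evidence against H0.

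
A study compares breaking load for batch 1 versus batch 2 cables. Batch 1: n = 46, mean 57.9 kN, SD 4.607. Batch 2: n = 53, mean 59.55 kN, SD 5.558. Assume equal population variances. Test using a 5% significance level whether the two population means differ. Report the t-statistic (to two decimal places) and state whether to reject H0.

t = -1.59; fail to reject H0

Let group 1 = batch 1, group 2 = batch 2. H0: μ_1 = μ_2; H1: μ_1 ≠ μ_2 (two-sample pooled-variance t-test, two-sided).
s_p² = [(46−1)·4.607² + (53−1)·5.558²]/(46+53−2) = 26.4067
t = (57.9 − 59.55)/√[26.4067·(1/46 + 1/53)] = -1.59
df = n₁ + n₂ − 2 = 97
Two-sided p-value ≈ 0.114
Since p ≈ 0.114 > α = 0.05, fail to reject H0; the evidence is not statistically significant.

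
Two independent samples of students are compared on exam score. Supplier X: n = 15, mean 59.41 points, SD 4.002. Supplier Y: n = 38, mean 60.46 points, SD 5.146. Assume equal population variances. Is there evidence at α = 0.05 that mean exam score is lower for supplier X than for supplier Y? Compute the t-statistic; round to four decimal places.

Let group 1 = supplier X, group 2 = supplier Y. H0: μ_1 = μ_2; H1: μ_1 < μ_2 (two-sample pooled-variance t-test, left-tailed).
s_p² = [(15−1)·4.002² + (38−1)·5.146²]/(15+38−2) = 23.6085
t = (59.41 − 60.46)/√[23.6085·(1/15 + 1/38)] = -0.7087
df = n₁ + n₂ − 2 = 51
p-value = P(T ≤ -0.7087) ≈ 0.241
Since p ≈ 0.241 > α = 0.05, fail to reject H0; the data do not provide sufficient evidence against H0.

-0.7087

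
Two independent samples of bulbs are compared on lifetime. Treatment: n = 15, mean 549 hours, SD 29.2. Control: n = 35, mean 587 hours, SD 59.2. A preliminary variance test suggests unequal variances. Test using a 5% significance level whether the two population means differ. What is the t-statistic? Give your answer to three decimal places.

Let group 1 = treatment, group 2 = control. H0: μ_1 = μ_2; H1: μ_1 ≠ μ_2 (Welch's two-sample t-test, two-sided).
t = (x̄_1 − x̄_2)/√(s_1²/n_1 + s_2²/n_2) = (549 − 587)/√(29.2²/15 + 59.2²/35) = -3.033
Welch–Satterthwaite df ≈ 46.87
Two-sided p-value ≈ 0.004
Since p ≈ 0.004 < α = 0.05, reject H0; the evidence is statistically significant.

-3.033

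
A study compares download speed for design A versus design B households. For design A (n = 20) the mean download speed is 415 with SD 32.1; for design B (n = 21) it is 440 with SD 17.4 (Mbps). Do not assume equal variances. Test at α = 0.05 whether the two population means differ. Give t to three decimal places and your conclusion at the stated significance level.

t = -3.079; reject H0

Let group 1 = design A, group 2 = design B. H0: μ_1 = μ_2; H1: μ_1 ≠ μ_2 (Welch's two-sample t-test, two-sided).
t = (x̄_1 − x̄_2)/√(s_1²/n_1 + s_2²/n_2) = (415 − 440)/√(32.1²/20 + 17.4²/21) = -3.079
Welch–Satterthwaite df ≈ 28.97
Two-sided p-value ≈ 0.0045
Since p ≈ 0.0045 < α = 0.05, reject H0; the evidence is statistically significant.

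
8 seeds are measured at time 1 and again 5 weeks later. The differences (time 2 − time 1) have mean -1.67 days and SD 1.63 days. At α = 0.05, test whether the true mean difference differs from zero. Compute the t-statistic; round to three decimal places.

H0: μ_d = 0; H1: μ_d ≠ 0 (paired t-test on the differences, two-sided).
t = d̄/(s_d/√n) = -1.67/(1.63/√8) = -2.898
df = n − 1 = 7
Two-sided p-value ≈ 0.023
Since p ≈ 0.023 < α = 0.05, reject H0; the data support H1.

-2.898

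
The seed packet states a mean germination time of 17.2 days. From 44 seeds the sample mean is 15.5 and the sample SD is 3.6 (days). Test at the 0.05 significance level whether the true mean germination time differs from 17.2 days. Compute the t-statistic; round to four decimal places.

-3.1324

H0: μ = 17.2; H1: μ ≠ 17.2 (one-sample t-test, two-sided).
t = (x̄ − μ₀)/(s/√n) = (15.5 − 17.2)/(3.6/√44) = -3.1324
df = n − 1 = 43
Two-sided p-value ≈ 0.0031
Since p ≈ 0.0031 < α = 0.05, reject H0; the evidence is statistically significant.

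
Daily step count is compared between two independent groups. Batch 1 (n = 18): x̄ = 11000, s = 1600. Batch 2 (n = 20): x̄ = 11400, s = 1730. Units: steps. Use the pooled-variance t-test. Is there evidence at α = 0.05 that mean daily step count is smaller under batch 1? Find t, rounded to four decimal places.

Let group 1 = batch 1, group 2 = batch 2. H0: μ_1 = μ_2; H1: μ_1 < μ_2 (two-sample pooled-variance t-test, left-tailed).
s_p² = [(18−1)·1600² + (20−1)·1730²]/(18+20−2) = 2788480
t = (11000 − 11400)/√[2788480·(1/18 + 1/20)] = -0.7373
df = n₁ + n₂ − 2 = 36
p-value = P(T ≤ -0.7373) ≈ 0.2329
Since p ≈ 0.2329 > α = 0.05, fail to reject H0; the evidence is not statistically significant.

-0.7373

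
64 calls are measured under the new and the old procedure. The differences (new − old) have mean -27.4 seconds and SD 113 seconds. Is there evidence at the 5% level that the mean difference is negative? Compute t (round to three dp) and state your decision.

H0: μ_d = 0; H1: μ_d < 0 (paired t-test on the differences, left-tailed).
t = d̄/(s_d/√n) = -27.4/(113/√64) = -1.940
df = n − 1 = 63
p-value = P(T ≤ -1.940) ≈ 0.0284
Since p ≈ 0.0284 < α = 0.05, reject H0; the data support H1.

t = -1.940; reject H0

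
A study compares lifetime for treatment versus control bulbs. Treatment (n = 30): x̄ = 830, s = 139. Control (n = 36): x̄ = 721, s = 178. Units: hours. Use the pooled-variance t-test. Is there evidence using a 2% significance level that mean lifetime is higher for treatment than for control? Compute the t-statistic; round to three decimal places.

2.730

Let group 1 = treatment, group 2 = control. H0: μ_1 = μ_2; H1: μ_1 > μ_2 (two-sample pooled-variance t-test, right-tailed).
s_p² = [(30−1)·139² + (36−1)·178²]/(30+36−2) = 26082
t = (830 − 721)/√[26082·(1/30 + 1/36)] = 2.730
df = n₁ + n₂ − 2 = 64
p-value = P(T ≥ 2.730) ≈ 0.0041
Since p ≈ 0.0041 < α = 0.02, reject H0; the evidence is statistically significant.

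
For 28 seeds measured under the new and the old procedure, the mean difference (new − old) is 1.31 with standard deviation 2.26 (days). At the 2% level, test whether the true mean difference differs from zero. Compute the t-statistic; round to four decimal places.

3.0672

H0: μ_d = 0; H1: μ_d ≠ 0 (paired t-test on the differences, two-sided).
t = d̄/(s_d/√n) = 1.31/(2.26/√28) = 3.0672
df = n − 1 = 27
Two-sided p-value ≈ 0.0049
Since p ≈ 0.0049 < α = 0.02, reject H0; the data support H1.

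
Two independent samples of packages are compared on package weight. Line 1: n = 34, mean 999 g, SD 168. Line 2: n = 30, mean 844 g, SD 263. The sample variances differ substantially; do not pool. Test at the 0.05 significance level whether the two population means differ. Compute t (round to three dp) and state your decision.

t = 2.768; reject H0

Let group 1 = line 1, group 2 = line 2. H0: μ_1 = μ_2; H1: μ_1 ≠ μ_2 (Welch's two-sample t-test, two-sided).
t = (x̄_1 − x̄_2)/√(s_1²/n_1 + s_2²/n_2) = (999 − 844)/√(168²/34 + 263²/30) = 2.768
Welch–Satterthwaite df ≈ 48.16
Two-sided p-value ≈ 0.008
Since p ≈ 0.008 < α = 0.05, reject H0; the data support H1.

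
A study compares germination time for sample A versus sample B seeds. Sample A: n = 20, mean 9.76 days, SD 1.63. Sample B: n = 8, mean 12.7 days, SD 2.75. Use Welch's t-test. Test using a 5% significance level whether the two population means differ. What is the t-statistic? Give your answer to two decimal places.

-2.83

Let group 1 = sample A, group 2 = sample B. H0: μ_1 = μ_2; H1: μ_1 ≠ μ_2 (Welch's two-sample t-test, two-sided).
t = (x̄_1 − x̄_2)/√(s_1²/n_1 + s_2²/n_2) = (9.76 − 12.7)/√(1.63²/20 + 2.75²/8) = -2.83
Welch–Satterthwaite df ≈ 9.04
Two-sided p-value ≈ 0.0196
Since p ≈ 0.0196 < α = 0.05, reject H0; the evidence is statistically significant.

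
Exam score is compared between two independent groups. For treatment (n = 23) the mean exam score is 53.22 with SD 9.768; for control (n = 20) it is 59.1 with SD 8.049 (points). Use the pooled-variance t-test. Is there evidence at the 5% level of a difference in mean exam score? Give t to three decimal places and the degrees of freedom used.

t = -2.134, df = 41

Let group 1 = treatment, group 2 = control. H0: μ_1 = μ_2; H1: μ_1 ≠ μ_2 (two-sample pooled-variance t-test, two-sided).
s_p² = [(23−1)·9.768² + (20−1)·8.049²]/(23+20−2) = 81.2206
t = (53.22 − 59.1)/√[81.2206·(1/23 + 1/20)] = -2.134
df = n₁ + n₂ − 2 = 41
Two-sided p-value ≈ 0.0389
Since p ≈ 0.0389 < α = 0.05, reject H0; the data support H1.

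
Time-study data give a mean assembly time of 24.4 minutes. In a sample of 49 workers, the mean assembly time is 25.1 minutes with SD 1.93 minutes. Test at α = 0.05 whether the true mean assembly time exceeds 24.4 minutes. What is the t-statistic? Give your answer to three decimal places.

H0: μ = 24.4; H1: μ > 24.4 (one-sample t-test, right-tailed).
t = (x̄ − μ₀)/(s/√n) = (25.1 − 24.4)/(1.93/√49) = 2.539
df = n − 1 = 48
p-value = P(T ≥ 2.539) ≈ 0.007
Since p ≈ 0.007 < α = 0.05, reject H0; the evidence is statistically significant.

2.539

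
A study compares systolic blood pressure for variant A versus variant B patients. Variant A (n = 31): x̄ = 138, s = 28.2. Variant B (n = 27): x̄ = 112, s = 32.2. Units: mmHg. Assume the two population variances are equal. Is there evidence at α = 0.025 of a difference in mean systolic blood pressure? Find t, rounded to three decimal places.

3.279

Let group 1 = variant A, group 2 = variant B. H0: μ_1 = μ_2; H1: μ_1 ≠ μ_2 (two-sample pooled-variance t-test, two-sided).
s_p² = [(31−1)·28.2² + (27−1)·32.2²]/(31+27−2) = 907.411
t = (138 − 112)/√[907.411·(1/31 + 1/27)] = 3.279
df = n₁ + n₂ − 2 = 56
Two-sided p-value ≈ 0.0018
Since p ≈ 0.0018 < α = 0.025, reject H0; the data support H1.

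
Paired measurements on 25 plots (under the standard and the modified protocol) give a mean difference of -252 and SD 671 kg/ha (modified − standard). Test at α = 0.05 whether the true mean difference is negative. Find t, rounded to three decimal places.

-1.878

H0: μ_d = 0; H1: μ_d < 0 (paired t-test on the differences, left-tailed).
t = d̄/(s_d/√n) = -252/(671/√25) = -1.878
df = n − 1 = 24
p-value = P(T ≤ -1.878) ≈ 0.0363
Since p ≈ 0.0363 < α = 0.05, reject H0; the evidence is statistically significant.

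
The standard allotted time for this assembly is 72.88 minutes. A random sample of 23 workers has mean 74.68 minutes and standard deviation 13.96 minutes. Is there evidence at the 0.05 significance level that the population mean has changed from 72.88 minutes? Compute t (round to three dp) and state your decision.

t = 0.618; fail to reject H0

H0: μ = 72.88; H1: μ ≠ 72.88 (one-sample t-test, two-sided).
t = (x̄ − μ₀)/(s/√n) = (74.68 − 72.88)/(13.96/√23) = 0.618
df = n − 1 = 22
Two-sided p-value ≈ 0.543
Since p ≈ 0.543 > α = 0.05, fail to reject H0; the evidence is not statistically significant.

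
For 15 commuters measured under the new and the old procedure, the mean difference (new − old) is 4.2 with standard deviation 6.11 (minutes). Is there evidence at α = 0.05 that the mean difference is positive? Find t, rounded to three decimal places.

H0: μ_d = 0; H1: μ_d > 0 (paired t-test on the differences, right-tailed).
t = d̄/(s_d/√n) = 4.2/(6.11/√15) = 2.662
df = n − 1 = 14
p-value = P(T ≥ 2.662) ≈ 0.0093
Since p ≈ 0.0093 < α = 0.05, reject H0; the data support H1.

2.662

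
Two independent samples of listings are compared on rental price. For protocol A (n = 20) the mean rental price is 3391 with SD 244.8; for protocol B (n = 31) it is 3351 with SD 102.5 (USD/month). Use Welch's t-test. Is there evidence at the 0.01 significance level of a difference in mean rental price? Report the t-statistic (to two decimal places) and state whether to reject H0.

Let group 1 = protocol A, group 2 = protocol B. H0: μ_1 = μ_2; H1: μ_1 ≠ μ_2 (Welch's two-sample t-test, two-sided).
t = (x̄_1 − x̄_2)/√(s_1²/n_1 + s_2²/n_2) = (3391 − 3351)/√(244.8²/20 + 102.5²/31) = 0.69
Welch–Satterthwaite df ≈ 23.35
Two-sided p-value ≈ 0.4954
Since p ≈ 0.4954 > α = 0.01, fail to reject H0; the evidence is not statistically significant.

t = 0.69; fail to reject H0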